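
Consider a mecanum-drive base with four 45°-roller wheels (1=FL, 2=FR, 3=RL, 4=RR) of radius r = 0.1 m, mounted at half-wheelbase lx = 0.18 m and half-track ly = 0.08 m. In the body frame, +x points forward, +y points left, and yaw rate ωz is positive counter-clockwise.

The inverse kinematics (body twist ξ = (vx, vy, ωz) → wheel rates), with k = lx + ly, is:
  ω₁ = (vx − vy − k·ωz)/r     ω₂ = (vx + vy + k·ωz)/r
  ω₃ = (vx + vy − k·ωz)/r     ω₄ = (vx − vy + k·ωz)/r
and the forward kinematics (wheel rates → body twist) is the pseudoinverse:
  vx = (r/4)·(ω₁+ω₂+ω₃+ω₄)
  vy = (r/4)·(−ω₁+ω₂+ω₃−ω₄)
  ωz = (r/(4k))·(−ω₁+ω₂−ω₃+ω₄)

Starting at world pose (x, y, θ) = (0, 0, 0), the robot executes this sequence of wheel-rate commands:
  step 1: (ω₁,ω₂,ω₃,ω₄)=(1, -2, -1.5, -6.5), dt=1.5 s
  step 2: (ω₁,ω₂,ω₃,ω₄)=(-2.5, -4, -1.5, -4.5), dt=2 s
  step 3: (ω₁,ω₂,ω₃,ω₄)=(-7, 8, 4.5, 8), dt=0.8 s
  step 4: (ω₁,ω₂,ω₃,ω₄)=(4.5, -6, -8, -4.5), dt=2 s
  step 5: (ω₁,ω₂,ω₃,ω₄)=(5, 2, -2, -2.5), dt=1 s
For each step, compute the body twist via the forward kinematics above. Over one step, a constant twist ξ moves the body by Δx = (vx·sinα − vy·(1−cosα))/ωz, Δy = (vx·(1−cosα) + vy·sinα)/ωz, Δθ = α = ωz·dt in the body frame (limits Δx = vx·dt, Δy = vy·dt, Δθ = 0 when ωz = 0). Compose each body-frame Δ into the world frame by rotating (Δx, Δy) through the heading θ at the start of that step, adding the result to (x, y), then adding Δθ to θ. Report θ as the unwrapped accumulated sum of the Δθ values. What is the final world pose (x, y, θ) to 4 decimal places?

step 1: ξ=(vx,vy,ωz)=(-0.2250, 0.0500, -0.7692), dt=1.5 → body Δ=(-0.2288, 0.2335, -1.1538) → world pose (-0.2288, 0.2335, -1.1538)
step 2: ξ=(vx,vy,ωz)=(-0.3125, 0.0375, -0.4327), dt=2.0 → body Δ=(-0.5194, 0.3200, -0.8654) → world pose (-0.1466, 0.8379, -2.0192)
step 3: ξ=(vx,vy,ωz)=(0.3375, 0.2875, 1.7788), dt=0.8 → body Δ=(0.0498, 0.3217, 1.4231) → world pose (0.1217, 0.6536, -0.5962)
step 4: ξ=(vx,vy,ωz)=(-0.3500, -0.3500, -0.6731), dt=2.0 → body Δ=(-0.9111, -0.1028, -1.3462) → world pose (-0.6899, 1.0801, -1.9423)
step 5: ξ=(vx,vy,ωz)=(0.0625, -0.0625, -0.3365), dt=1.0 → body Δ=(0.0509, -0.0717, -0.3365) → world pose (-0.7753, 1.0587, -2.2788)

(-0.7753, 1.0587, -2.2788)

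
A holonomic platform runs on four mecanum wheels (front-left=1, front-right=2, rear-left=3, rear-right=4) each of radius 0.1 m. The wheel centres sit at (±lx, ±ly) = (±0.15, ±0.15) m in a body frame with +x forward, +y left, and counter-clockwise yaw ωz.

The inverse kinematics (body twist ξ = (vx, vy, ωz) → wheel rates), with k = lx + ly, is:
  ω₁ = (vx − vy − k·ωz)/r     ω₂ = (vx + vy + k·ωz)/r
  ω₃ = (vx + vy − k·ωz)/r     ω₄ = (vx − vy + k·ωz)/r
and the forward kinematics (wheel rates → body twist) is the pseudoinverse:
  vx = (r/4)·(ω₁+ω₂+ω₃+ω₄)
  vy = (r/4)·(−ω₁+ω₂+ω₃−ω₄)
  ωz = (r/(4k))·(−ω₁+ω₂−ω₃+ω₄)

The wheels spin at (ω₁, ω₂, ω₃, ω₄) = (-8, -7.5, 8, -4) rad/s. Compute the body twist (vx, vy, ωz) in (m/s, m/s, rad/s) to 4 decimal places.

k = lx + ly = 0.15 + 0.15 = 0.3000
ω₁+ω₂+ω₃+ω₄ = -11.5000  →  vx = (0.1/4)·-11.5000 = -0.2875
−ω₁+ω₂+ω₃−ω₄ = 12.5000  →  vy = (0.1/4)·12.5000 = 0.3125
−ω₁+ω₂−ω₃+ω₄ = -11.5000  →  ωz = (0.1/1.2000)·-11.5000 = -0.9583

(-0.2875, 0.3125, -0.9583)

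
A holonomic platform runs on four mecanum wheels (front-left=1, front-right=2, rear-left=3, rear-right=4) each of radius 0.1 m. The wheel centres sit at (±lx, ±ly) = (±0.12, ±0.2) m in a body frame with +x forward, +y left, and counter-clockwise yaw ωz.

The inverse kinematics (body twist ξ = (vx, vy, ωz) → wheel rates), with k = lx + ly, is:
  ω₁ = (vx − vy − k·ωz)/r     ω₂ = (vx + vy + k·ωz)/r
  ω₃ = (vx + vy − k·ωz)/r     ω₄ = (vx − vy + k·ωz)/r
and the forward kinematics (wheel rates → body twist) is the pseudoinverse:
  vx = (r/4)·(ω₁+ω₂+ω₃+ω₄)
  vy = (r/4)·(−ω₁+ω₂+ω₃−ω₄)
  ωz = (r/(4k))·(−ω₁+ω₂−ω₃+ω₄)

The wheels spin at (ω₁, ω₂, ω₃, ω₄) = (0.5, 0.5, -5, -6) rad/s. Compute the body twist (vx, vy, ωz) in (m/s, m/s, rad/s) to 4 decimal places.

(-0.2500, 0.0250, -0.0781)

k = lx + ly = 0.12 + 0.2 = 0.3200
ω₁+ω₂+ω₃+ω₄ = -10.0000  →  vx = (0.1/4)·-10.0000 = -0.2500
−ω₁+ω₂+ω₃−ω₄ = 1.0000  →  vy = (0.1/4)·1.0000 = 0.0250
−ω₁+ω₂−ω₃+ω₄ = -1.0000  →  ωz = (0.1/1.2800)·-1.0000 = -0.0781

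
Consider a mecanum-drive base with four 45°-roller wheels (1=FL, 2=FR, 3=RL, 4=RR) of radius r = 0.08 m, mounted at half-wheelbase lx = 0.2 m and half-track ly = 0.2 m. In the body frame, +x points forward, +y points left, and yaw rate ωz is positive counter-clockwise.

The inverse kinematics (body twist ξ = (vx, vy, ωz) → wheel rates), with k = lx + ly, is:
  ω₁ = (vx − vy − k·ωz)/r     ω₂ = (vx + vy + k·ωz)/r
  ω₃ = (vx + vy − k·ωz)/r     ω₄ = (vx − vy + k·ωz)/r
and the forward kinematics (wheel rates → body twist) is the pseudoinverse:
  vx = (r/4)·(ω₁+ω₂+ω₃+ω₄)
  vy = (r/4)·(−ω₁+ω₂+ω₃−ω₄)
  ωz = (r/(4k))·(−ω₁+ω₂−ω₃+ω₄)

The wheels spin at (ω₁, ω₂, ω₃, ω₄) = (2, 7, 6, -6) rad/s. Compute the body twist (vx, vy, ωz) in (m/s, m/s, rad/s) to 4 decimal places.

k = lx + ly = 0.2 + 0.2 = 0.4000
ω₁+ω₂+ω₃+ω₄ = 9.0000  →  vx = (0.08/4)·9.0000 = 0.1800
−ω₁+ω₂+ω₃−ω₄ = 17.0000  →  vy = (0.08/4)·17.0000 = 0.3400
−ω₁+ω₂−ω₃+ω₄ = -7.0000  →  ωz = (0.08/1.6000)·-7.0000 = -0.3500

(0.1800, 0.3400, -0.3500)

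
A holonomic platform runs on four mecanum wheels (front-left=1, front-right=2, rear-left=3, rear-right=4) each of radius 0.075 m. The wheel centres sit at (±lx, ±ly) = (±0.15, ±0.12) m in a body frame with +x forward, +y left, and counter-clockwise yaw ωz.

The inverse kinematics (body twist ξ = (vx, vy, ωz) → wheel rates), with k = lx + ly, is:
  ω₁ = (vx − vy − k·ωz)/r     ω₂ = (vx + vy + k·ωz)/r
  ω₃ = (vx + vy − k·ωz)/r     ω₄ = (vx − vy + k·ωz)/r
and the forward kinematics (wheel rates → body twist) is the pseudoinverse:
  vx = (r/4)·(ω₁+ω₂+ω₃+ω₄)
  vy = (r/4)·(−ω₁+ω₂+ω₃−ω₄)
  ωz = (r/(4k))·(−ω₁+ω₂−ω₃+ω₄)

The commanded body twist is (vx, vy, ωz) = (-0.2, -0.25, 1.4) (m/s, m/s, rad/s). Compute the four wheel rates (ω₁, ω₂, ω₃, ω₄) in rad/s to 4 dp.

(-4.3733, -0.9600, -11.0400, 5.7067)

k = lx + ly = 0.15 + 0.12 = 0.2700;  k·ωz = 0.2700·1.4 = 0.3780
ω₁ (FL) = (vx − vy − k·ωz)/r = -0.3280/0.075 = -4.3733
ω₂ (FR) = (vx + vy + k·ωz)/r = -0.0720/0.075 = -0.9600
ω₃ (RL) = (vx + vy − k·ωz)/r = -0.8280/0.075 = -11.0400
ω₄ (RR) = (vx − vy + k·ωz)/r = 0.4280/0.075 = 5.7067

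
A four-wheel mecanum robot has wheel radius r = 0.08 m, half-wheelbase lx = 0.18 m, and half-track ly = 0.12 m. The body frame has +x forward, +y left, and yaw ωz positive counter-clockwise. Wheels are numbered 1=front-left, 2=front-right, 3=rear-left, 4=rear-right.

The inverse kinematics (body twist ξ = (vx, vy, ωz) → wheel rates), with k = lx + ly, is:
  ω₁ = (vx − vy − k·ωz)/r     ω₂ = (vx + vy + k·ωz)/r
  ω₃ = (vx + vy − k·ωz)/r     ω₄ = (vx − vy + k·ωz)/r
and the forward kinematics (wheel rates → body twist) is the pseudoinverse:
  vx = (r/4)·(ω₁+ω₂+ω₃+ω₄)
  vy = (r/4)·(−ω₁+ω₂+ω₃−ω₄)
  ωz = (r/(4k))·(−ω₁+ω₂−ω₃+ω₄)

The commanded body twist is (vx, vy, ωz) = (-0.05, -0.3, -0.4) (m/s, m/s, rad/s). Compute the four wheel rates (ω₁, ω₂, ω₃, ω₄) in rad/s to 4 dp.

(4.6250, -5.8750, -2.8750, 1.6250)

k = lx + ly = 0.18 + 0.12 = 0.3000;  k·ωz = 0.3000·-0.4 = -0.1200
ω₁ (FL) = (vx − vy − k·ωz)/r = 0.3700/0.08 = 4.6250
ω₂ (FR) = (vx + vy + k·ωz)/r = -0.4700/0.08 = -5.8750
ω₃ (RL) = (vx + vy − k·ωz)/r = -0.2300/0.08 = -2.8750
ω₄ (RR) = (vx − vy + k·ωz)/r = 0.1300/0.08 = 1.6250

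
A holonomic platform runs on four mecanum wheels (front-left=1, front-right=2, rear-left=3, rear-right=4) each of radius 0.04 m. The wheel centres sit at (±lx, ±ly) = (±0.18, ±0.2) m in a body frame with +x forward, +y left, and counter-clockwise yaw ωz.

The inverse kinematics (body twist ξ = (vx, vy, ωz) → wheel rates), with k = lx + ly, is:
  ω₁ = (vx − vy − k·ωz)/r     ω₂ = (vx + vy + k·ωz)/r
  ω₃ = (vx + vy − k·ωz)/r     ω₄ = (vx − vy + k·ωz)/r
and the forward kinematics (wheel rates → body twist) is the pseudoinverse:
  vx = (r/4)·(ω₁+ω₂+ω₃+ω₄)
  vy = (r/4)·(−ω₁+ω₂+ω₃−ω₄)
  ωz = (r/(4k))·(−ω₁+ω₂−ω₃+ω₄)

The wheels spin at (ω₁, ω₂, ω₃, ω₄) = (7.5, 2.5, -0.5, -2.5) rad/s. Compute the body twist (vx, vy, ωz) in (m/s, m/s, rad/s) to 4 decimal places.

(0.0700, -0.0300, -0.1842)

k = lx + ly = 0.18 + 0.2 = 0.3800
ω₁+ω₂+ω₃+ω₄ = 7.0000  →  vx = (0.04/4)·7.0000 = 0.0700
−ω₁+ω₂+ω₃−ω₄ = -3.0000  →  vy = (0.04/4)·-3.0000 = -0.0300
−ω₁+ω₂−ω₃+ω₄ = -7.0000  →  ωz = (0.04/1.5200)·-7.0000 = -0.1842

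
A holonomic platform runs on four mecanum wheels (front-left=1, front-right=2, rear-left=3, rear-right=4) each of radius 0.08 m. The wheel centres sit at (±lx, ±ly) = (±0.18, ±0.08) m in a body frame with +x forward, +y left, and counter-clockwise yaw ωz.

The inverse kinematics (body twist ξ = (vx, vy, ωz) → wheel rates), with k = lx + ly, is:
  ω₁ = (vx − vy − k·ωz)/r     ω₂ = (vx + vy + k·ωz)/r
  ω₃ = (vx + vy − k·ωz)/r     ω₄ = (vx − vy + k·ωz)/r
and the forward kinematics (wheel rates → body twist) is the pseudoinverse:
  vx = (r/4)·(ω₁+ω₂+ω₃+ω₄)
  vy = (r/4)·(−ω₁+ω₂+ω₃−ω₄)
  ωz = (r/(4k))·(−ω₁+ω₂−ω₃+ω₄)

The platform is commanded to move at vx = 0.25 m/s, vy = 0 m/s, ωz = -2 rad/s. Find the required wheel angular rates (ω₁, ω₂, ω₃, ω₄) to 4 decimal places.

k = lx + ly = 0.18 + 0.08 = 0.2600;  k·ωz = 0.2600·-2 = -0.5200
ω₁ (FL) = (vx − vy − k·ωz)/r = 0.7700/0.08 = 9.6250
ω₂ (FR) = (vx + vy + k·ωz)/r = -0.2700/0.08 = -3.3750
ω₃ (RL) = (vx + vy − k·ωz)/r = 0.7700/0.08 = 9.6250
ω₄ (RR) = (vx − vy + k·ωz)/r = -0.2700/0.08 = -3.3750

(9.6250, -3.3750, 9.6250, -3.3750)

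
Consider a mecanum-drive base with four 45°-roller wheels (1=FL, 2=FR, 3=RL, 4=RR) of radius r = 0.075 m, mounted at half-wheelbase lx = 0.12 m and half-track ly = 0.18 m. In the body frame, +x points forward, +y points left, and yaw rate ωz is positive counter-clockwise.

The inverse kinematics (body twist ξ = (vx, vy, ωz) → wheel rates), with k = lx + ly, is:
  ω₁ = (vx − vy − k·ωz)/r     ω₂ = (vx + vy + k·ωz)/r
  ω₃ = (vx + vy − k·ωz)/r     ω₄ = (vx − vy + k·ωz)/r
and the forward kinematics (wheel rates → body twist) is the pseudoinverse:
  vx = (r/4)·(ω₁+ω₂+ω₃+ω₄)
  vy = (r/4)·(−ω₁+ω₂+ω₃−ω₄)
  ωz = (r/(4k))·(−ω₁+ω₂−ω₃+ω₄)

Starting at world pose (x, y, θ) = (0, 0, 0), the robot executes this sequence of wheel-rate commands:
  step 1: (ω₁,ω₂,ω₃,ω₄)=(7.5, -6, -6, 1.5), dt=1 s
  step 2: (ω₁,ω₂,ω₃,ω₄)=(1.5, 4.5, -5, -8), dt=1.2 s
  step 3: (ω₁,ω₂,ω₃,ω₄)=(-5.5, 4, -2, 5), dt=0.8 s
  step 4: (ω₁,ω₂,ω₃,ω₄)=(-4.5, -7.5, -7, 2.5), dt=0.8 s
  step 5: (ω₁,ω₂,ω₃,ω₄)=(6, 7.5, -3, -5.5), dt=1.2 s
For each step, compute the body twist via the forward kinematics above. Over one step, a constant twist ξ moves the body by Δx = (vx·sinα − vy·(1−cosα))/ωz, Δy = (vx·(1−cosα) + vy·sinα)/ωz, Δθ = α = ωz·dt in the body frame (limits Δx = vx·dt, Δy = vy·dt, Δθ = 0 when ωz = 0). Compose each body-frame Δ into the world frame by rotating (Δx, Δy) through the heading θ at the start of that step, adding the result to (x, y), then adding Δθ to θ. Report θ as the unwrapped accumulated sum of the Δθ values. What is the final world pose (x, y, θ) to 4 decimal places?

(-0.2761, -0.3058, 0.7000)

step 1: ξ=(vx,vy,ωz)=(-0.0562, -0.3937, -0.3750), dt=1.0 → body Δ=(-0.1279, -0.3742, -0.3750) → world pose (-0.1279, -0.3742, -0.3750)
step 2: ξ=(vx,vy,ωz)=(-0.1313, 0.1125, 0.0000), dt=1.2 → body Δ=(-0.1575, 0.1350, 0.0000) → world pose (-0.2250, -0.1909, -0.3750)
step 3: ξ=(vx,vy,ωz)=(0.0281, 0.0469, 1.0312), dt=0.8 → body Δ=(0.0054, 0.0422, 0.8250) → world pose (-0.2045, -0.1536, 0.4500)
step 4: ξ=(vx,vy,ωz)=(-0.3094, -0.2344, 0.4062), dt=0.8 → body Δ=(-0.2130, -0.2241, 0.3250) → world pose (-0.2988, -0.4480, 0.7750)
step 5: ξ=(vx,vy,ωz)=(0.0938, 0.0750, -0.0625), dt=1.2 → body Δ=(0.1158, 0.0857, -0.0750) → world pose (-0.2761, -0.3058, 0.7000)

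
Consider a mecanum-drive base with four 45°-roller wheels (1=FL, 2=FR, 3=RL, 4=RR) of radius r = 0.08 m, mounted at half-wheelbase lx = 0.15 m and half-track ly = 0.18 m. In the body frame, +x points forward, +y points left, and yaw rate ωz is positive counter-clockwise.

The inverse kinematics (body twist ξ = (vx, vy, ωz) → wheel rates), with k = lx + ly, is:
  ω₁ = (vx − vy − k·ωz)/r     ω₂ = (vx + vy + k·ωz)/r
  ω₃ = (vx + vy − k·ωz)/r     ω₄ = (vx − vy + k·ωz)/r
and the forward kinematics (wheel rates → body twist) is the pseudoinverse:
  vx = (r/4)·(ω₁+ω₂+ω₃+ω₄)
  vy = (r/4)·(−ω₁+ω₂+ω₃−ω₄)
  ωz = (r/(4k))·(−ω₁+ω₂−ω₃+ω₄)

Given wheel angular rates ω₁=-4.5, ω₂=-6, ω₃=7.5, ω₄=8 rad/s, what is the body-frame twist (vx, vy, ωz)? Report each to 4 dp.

k = lx + ly = 0.15 + 0.18 = 0.3300
ω₁+ω₂+ω₃+ω₄ = 5.0000  →  vx = (0.08/4)·5.0000 = 0.1000
−ω₁+ω₂+ω₃−ω₄ = -2.0000  →  vy = (0.08/4)·-2.0000 = -0.0400
−ω₁+ω₂−ω₃+ω₄ = -1.0000  →  ωz = (0.08/1.3200)·-1.0000 = -0.0606

(0.1000, -0.0400, -0.0606)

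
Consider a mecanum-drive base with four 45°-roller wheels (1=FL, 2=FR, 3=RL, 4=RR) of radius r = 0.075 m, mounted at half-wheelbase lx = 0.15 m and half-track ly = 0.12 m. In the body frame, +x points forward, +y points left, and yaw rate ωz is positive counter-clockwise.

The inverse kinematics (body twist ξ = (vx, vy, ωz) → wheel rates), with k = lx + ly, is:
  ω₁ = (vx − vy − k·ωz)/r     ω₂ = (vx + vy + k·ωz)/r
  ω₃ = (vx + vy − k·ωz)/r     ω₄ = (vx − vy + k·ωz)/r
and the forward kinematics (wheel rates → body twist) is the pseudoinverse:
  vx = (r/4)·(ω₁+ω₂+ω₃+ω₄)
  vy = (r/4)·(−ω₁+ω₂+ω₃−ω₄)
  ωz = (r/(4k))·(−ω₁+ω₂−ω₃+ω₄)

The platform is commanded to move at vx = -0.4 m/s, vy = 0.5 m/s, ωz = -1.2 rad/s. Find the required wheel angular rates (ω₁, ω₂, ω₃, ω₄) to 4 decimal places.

k = lx + ly = 0.15 + 0.12 = 0.2700;  k·ωz = 0.2700·-1.2 = -0.3240
ω₁ (FL) = (vx − vy − k·ωz)/r = -0.5760/0.075 = -7.6800
ω₂ (FR) = (vx + vy + k·ωz)/r = -0.2240/0.075 = -2.9867
ω₃ (RL) = (vx + vy − k·ωz)/r = 0.4240/0.075 = 5.6533
ω₄ (RR) = (vx − vy + k·ωz)/r = -1.2240/0.075 = -16.3200

(-7.6800, -2.9867, 5.6533, -16.3200)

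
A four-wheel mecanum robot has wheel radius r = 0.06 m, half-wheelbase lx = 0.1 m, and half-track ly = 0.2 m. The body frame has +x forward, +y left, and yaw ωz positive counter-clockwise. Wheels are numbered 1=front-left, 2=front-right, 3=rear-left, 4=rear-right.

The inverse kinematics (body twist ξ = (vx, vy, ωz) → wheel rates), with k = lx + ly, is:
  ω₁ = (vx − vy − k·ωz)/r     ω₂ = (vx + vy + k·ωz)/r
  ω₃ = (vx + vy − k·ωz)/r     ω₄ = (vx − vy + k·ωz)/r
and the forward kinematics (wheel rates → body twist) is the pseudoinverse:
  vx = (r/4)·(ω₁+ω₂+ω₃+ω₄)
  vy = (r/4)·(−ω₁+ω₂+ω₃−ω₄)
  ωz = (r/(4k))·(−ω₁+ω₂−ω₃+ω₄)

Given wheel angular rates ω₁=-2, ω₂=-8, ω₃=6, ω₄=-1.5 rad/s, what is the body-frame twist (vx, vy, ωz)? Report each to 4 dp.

k = lx + ly = 0.1 + 0.2 = 0.3000
ω₁+ω₂+ω₃+ω₄ = -5.5000  →  vx = (0.06/4)·-5.5000 = -0.0825
−ω₁+ω₂+ω₃−ω₄ = 1.5000  →  vy = (0.06/4)·1.5000 = 0.0225
−ω₁+ω₂−ω₃+ω₄ = -13.5000  →  ωz = (0.06/1.2000)·-13.5000 = -0.6750

(-0.0825, 0.0225, -0.6750)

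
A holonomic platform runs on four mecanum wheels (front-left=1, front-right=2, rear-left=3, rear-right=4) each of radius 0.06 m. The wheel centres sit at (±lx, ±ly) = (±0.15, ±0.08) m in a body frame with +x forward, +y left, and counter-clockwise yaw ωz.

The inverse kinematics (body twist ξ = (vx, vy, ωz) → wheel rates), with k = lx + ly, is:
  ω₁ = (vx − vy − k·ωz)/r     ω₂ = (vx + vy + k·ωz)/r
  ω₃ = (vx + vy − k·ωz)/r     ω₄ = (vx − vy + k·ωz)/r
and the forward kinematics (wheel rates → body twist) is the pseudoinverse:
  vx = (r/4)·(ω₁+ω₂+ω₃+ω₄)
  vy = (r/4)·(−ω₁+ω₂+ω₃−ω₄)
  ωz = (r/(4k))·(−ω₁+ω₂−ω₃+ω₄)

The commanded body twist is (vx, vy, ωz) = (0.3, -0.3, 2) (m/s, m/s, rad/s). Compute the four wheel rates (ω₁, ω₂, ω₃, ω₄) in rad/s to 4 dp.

k = lx + ly = 0.15 + 0.08 = 0.2300;  k·ωz = 0.2300·2 = 0.4600
ω₁ (FL) = (vx − vy − k·ωz)/r = 0.1400/0.06 = 2.3333
ω₂ (FR) = (vx + vy + k·ωz)/r = 0.4600/0.06 = 7.6667
ω₃ (RL) = (vx + vy − k·ωz)/r = -0.4600/0.06 = -7.6667
ω₄ (RR) = (vx − vy + k·ωz)/r = 1.0600/0.06 = 17.6667

(2.3333, 7.6667, -7.6667, 17.6667)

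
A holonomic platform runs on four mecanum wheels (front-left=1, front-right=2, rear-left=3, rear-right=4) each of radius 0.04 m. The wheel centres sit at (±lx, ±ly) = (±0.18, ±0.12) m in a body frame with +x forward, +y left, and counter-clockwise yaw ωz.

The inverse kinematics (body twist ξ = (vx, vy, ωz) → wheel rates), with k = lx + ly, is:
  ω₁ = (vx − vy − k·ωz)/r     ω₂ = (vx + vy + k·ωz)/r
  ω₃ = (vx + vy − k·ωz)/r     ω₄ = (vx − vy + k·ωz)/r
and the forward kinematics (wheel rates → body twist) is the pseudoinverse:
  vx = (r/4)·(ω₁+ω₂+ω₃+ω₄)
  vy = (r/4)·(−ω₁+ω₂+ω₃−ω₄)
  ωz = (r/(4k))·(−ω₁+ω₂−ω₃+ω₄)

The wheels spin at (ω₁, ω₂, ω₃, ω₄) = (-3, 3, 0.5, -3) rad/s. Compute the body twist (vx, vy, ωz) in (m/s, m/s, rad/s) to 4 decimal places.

k = lx + ly = 0.18 + 0.12 = 0.3000
ω₁+ω₂+ω₃+ω₄ = -2.5000  →  vx = (0.04/4)·-2.5000 = -0.0250
−ω₁+ω₂+ω₃−ω₄ = 9.5000  →  vy = (0.04/4)·9.5000 = 0.0950
−ω₁+ω₂−ω₃+ω₄ = 2.5000  →  ωz = (0.04/1.2000)·2.5000 = 0.0833

(-0.0250, 0.0950, 0.0833)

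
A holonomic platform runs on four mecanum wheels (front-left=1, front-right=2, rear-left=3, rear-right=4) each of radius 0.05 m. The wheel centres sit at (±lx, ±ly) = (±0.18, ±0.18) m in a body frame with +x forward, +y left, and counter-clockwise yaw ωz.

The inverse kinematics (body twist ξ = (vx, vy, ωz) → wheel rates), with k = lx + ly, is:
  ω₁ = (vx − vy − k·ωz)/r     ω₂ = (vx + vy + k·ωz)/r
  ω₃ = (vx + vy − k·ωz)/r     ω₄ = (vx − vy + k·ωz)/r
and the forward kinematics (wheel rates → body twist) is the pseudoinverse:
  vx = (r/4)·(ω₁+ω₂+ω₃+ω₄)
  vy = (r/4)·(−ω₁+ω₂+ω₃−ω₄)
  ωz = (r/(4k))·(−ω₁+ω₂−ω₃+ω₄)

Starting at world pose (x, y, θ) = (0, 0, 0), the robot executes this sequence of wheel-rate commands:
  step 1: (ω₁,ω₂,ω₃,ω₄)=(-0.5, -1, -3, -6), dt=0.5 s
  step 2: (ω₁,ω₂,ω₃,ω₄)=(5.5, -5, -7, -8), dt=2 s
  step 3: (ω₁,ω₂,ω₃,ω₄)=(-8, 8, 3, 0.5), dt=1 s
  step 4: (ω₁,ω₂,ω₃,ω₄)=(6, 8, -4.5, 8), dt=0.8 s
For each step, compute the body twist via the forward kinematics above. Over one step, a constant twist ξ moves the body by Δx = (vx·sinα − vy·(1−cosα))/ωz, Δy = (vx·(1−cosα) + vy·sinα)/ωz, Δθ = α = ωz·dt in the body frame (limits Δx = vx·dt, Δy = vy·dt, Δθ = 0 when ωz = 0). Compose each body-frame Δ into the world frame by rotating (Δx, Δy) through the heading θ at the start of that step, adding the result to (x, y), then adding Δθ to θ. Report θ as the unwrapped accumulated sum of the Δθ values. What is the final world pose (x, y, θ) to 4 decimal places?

(-0.1637, -0.0075, 0.0122)

step 1: ξ=(vx,vy,ωz)=(-0.1313, 0.0313, -0.1215), dt=0.5 → body Δ=(-0.0651, 0.0176, -0.0608) → world pose (-0.0651, 0.0176, -0.0608)
step 2: ξ=(vx,vy,ωz)=(-0.1813, -0.1188, -0.3993), dt=2.0 → body Δ=(-0.4151, -0.0758, -0.7986) → world pose (-0.4840, -0.0329, -0.8594)
step 3: ξ=(vx,vy,ωz)=(0.0438, 0.2313, 0.4688), dt=1.0 → body Δ=(-0.0110, 0.2329, 0.4688) → world pose (-0.3148, 0.1276, -0.3906)
step 4: ξ=(vx,vy,ωz)=(0.2188, -0.1313, 0.5035), dt=0.8 → body Δ=(0.1912, -0.0674, 0.4028) → world pose (-0.1637, -0.0075, 0.0122)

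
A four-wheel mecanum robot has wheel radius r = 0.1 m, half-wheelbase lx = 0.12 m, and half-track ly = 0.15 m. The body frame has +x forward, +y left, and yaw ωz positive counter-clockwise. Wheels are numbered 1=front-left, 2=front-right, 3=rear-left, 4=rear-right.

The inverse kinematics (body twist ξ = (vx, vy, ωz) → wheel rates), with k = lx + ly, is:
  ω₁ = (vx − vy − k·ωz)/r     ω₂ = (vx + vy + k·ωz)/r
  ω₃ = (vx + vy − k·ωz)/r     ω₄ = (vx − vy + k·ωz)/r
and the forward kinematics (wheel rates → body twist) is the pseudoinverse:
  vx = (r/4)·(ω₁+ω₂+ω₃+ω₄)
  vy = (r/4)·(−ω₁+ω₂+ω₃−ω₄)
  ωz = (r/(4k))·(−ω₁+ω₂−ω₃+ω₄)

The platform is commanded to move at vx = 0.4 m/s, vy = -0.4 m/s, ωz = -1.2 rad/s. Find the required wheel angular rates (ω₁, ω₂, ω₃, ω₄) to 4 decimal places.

(11.2400, -3.2400, 3.2400, 4.7600)

k = lx + ly = 0.12 + 0.15 = 0.2700;  k·ωz = 0.2700·-1.2 = -0.3240
ω₁ (FL) = (vx − vy − k·ωz)/r = 1.1240/0.1 = 11.2400
ω₂ (FR) = (vx + vy + k·ωz)/r = -0.3240/0.1 = -3.2400
ω₃ (RL) = (vx + vy − k·ωz)/r = 0.3240/0.1 = 3.2400
ω₄ (RR) = (vx − vy + k·ωz)/r = 0.4760/0.1 = 4.7600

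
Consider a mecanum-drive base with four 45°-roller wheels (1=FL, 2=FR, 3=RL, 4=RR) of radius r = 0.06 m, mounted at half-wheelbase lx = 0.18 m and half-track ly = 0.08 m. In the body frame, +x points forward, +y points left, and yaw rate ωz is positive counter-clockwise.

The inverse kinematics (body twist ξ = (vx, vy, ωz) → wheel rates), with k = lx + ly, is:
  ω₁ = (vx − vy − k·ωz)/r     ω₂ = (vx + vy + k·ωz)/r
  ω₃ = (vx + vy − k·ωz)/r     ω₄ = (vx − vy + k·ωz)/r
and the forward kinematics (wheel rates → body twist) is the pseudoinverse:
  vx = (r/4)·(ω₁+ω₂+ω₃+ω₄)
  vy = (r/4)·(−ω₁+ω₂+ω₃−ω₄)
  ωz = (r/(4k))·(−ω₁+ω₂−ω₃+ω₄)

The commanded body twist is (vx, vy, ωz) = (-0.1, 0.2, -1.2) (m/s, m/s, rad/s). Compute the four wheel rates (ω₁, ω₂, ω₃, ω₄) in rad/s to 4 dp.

(0.2000, -3.5333, 6.8667, -10.2000)

k = lx + ly = 0.18 + 0.08 = 0.2600;  k·ωz = 0.2600·-1.2 = -0.3120
ω₁ (FL) = (vx − vy − k·ωz)/r = 0.0120/0.06 = 0.2000
ω₂ (FR) = (vx + vy + k·ωz)/r = -0.2120/0.06 = -3.5333
ω₃ (RL) = (vx + vy − k·ωz)/r = 0.4120/0.06 = 6.8667
ω₄ (RR) = (vx − vy + k·ωz)/r = -0.6120/0.06 = -10.2000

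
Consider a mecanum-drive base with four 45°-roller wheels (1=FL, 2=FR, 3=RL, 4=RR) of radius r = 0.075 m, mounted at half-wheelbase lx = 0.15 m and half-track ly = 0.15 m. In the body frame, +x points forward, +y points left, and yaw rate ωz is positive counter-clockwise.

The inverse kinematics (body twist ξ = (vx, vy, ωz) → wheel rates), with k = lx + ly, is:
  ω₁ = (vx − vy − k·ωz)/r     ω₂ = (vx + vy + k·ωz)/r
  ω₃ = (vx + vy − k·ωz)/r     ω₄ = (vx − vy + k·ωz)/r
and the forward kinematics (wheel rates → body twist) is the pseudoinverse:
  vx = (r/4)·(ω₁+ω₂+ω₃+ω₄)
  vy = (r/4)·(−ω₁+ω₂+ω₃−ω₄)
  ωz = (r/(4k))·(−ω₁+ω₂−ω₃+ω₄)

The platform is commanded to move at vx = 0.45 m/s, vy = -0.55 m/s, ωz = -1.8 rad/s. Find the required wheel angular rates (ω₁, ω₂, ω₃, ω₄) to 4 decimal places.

(20.5333, -8.5333, 5.8667, 6.1333)

k = lx + ly = 0.15 + 0.15 = 0.3000;  k·ωz = 0.3000·-1.8 = -0.5400
ω₁ (FL) = (vx − vy − k·ωz)/r = 1.5400/0.075 = 20.5333
ω₂ (FR) = (vx + vy + k·ωz)/r = -0.6400/0.075 = -8.5333
ω₃ (RL) = (vx + vy − k·ωz)/r = 0.4400/0.075 = 5.8667
ω₄ (RR) = (vx − vy + k·ωz)/r = 0.4600/0.075 = 6.1333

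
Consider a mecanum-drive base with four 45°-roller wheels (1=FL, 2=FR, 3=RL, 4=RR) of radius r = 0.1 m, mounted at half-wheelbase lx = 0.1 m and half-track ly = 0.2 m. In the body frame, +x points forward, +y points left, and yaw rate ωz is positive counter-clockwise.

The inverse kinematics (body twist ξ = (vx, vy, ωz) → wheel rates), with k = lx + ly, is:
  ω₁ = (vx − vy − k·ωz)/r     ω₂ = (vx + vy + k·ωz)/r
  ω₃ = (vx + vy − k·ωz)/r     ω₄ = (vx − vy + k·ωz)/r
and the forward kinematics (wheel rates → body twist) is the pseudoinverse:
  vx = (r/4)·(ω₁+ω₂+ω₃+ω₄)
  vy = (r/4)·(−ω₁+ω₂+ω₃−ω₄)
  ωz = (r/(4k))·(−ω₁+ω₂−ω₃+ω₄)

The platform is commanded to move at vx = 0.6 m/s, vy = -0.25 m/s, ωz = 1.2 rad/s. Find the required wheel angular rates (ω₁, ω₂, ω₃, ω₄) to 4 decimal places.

(4.9000, 7.1000, -0.1000, 12.1000)

k = lx + ly = 0.1 + 0.2 = 0.3000;  k·ωz = 0.3000·1.2 = 0.3600
ω₁ (FL) = (vx − vy − k·ωz)/r = 0.4900/0.1 = 4.9000
ω₂ (FR) = (vx + vy + k·ωz)/r = 0.7100/0.1 = 7.1000
ω₃ (RL) = (vx + vy − k·ωz)/r = -0.0100/0.1 = -0.1000
ω₄ (RR) = (vx − vy + k·ωz)/r = 1.2100/0.1 = 12.1000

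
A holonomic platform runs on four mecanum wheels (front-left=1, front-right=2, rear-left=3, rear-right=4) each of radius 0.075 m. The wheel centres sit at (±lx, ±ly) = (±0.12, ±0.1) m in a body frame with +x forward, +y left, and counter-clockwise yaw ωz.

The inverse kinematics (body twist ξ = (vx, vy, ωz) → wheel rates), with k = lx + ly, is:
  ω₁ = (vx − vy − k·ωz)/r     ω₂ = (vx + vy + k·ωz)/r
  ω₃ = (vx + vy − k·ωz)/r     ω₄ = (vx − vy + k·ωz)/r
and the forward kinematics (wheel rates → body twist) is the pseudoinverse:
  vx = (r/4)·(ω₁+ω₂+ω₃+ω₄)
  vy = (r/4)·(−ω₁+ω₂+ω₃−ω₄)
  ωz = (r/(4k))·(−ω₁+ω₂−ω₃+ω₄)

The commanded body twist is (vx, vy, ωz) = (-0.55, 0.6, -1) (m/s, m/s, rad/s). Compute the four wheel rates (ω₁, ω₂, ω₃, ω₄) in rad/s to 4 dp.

k = lx + ly = 0.12 + 0.1 = 0.2200;  k·ωz = 0.2200·-1 = -0.2200
ω₁ (FL) = (vx − vy − k·ωz)/r = -0.9300/0.075 = -12.4000
ω₂ (FR) = (vx + vy + k·ωz)/r = -0.1700/0.075 = -2.2667
ω₃ (RL) = (vx + vy − k·ωz)/r = 0.2700/0.075 = 3.6000
ω₄ (RR) = (vx − vy + k·ωz)/r = -1.3700/0.075 = -18.2667

(-12.4000, -2.2667, 3.6000, -18.2667)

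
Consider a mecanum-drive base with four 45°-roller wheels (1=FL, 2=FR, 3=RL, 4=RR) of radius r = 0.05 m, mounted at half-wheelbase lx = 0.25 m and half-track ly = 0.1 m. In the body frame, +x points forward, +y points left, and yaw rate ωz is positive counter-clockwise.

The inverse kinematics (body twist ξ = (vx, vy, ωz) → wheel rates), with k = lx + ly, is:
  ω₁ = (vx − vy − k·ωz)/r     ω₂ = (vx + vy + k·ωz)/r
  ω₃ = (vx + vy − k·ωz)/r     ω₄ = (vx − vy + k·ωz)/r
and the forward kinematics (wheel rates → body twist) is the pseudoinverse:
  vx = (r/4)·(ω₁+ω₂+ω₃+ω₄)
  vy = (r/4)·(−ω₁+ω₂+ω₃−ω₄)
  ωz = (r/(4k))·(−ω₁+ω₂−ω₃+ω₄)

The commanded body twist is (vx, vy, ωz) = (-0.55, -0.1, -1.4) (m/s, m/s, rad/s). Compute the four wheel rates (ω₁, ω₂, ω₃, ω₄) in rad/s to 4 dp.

k = lx + ly = 0.25 + 0.1 = 0.3500;  k·ωz = 0.3500·-1.4 = -0.4900
ω₁ (FL) = (vx − vy − k·ωz)/r = 0.0400/0.05 = 0.8000
ω₂ (FR) = (vx + vy + k·ωz)/r = -1.1400/0.05 = -22.8000
ω₃ (RL) = (vx + vy − k·ωz)/r = -0.1600/0.05 = -3.2000
ω₄ (RR) = (vx − vy + k·ωz)/r = -0.9400/0.05 = -18.8000

(0.8000, -22.8000, -3.2000, -18.8000)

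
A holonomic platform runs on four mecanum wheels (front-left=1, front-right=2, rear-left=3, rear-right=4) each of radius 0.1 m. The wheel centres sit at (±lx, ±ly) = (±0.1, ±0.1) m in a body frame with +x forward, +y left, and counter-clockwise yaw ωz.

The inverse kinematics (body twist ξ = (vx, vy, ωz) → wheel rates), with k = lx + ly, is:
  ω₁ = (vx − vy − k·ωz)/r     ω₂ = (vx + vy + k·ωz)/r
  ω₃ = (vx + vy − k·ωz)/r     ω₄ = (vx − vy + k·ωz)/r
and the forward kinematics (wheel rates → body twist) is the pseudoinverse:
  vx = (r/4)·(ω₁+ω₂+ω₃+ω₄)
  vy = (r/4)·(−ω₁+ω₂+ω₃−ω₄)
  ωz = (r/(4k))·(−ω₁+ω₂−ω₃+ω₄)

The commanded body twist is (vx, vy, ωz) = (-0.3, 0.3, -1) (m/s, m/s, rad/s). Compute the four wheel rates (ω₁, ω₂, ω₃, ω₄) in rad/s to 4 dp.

k = lx + ly = 0.1 + 0.1 = 0.2000;  k·ωz = 0.2000·-1 = -0.2000
ω₁ (FL) = (vx − vy − k·ωz)/r = -0.4000/0.1 = -4.0000
ω₂ (FR) = (vx + vy + k·ωz)/r = -0.2000/0.1 = -2.0000
ω₃ (RL) = (vx + vy − k·ωz)/r = 0.2000/0.1 = 2.0000
ω₄ (RR) = (vx − vy + k·ωz)/r = -0.8000/0.1 = -8.0000

(-4.0000, -2.0000, 2.0000, -8.0000)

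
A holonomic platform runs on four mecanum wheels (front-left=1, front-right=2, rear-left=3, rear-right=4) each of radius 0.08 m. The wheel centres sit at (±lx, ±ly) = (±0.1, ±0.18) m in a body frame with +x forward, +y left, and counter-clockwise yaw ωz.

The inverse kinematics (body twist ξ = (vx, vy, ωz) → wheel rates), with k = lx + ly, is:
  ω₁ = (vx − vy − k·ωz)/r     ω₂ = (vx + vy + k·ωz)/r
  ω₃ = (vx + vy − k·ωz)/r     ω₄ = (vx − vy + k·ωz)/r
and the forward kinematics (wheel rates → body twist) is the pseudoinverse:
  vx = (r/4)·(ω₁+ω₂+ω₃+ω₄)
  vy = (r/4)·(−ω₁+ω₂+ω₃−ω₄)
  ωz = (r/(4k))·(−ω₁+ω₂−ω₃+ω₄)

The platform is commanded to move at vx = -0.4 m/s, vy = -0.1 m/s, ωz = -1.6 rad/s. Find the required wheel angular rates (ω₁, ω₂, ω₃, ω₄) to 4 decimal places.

k = lx + ly = 0.1 + 0.18 = 0.2800;  k·ωz = 0.2800·-1.6 = -0.4480
ω₁ (FL) = (vx − vy − k·ωz)/r = 0.1480/0.08 = 1.8500
ω₂ (FR) = (vx + vy + k·ωz)/r = -0.9480/0.08 = -11.8500
ω₃ (RL) = (vx + vy − k·ωz)/r = -0.0520/0.08 = -0.6500
ω₄ (RR) = (vx − vy + k·ωz)/r = -0.7480/0.08 = -9.3500

(1.8500, -11.8500, -0.6500, -9.3500)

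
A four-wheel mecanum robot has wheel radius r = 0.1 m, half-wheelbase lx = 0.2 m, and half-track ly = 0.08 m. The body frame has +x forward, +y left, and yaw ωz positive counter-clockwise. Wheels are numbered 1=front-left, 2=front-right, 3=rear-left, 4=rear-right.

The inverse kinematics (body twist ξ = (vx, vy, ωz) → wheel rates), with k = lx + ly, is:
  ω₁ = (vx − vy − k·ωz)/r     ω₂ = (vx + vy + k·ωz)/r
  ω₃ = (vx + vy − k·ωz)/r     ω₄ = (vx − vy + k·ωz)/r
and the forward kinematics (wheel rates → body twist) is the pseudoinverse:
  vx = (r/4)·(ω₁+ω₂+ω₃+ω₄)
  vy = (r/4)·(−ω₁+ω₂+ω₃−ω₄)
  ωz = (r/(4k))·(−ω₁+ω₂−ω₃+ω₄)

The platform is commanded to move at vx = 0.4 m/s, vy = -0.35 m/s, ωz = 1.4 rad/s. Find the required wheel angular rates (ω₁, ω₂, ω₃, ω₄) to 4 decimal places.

k = lx + ly = 0.2 + 0.08 = 0.2800;  k·ωz = 0.2800·1.4 = 0.3920
ω₁ (FL) = (vx − vy − k·ωz)/r = 0.3580/0.1 = 3.5800
ω₂ (FR) = (vx + vy + k·ωz)/r = 0.4420/0.1 = 4.4200
ω₃ (RL) = (vx + vy − k·ωz)/r = -0.3420/0.1 = -3.4200
ω₄ (RR) = (vx − vy + k·ωz)/r = 1.1420/0.1 = 11.4200

(3.5800, 4.4200, -3.4200, 11.4200)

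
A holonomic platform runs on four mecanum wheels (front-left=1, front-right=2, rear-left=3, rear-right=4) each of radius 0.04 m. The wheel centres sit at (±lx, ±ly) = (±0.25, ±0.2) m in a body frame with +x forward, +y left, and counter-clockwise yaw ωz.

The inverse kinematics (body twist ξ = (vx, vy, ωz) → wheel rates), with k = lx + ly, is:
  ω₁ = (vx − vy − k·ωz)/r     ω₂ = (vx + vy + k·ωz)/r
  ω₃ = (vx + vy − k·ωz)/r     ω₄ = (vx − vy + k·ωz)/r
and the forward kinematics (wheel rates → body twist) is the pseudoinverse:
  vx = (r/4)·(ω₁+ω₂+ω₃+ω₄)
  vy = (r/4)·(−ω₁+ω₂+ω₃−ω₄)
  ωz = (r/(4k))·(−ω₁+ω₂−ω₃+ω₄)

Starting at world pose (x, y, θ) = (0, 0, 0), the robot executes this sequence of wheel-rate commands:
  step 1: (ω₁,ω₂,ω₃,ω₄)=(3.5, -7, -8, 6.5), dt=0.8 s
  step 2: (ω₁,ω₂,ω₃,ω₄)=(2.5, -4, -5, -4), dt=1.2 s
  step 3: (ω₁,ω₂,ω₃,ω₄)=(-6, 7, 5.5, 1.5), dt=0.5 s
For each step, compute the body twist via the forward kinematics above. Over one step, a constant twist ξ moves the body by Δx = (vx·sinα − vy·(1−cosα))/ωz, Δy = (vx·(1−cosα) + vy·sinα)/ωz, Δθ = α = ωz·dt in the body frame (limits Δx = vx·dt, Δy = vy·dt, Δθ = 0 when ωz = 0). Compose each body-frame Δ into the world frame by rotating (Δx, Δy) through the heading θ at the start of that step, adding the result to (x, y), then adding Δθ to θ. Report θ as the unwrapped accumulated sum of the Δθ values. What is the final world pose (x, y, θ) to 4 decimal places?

(-0.1168, -0.2070, 0.0244)

step 1: ξ=(vx,vy,ωz)=(-0.0500, -0.2500, 0.0889), dt=0.8 → body Δ=(-0.0329, -0.2013, 0.0711) → world pose (-0.0329, -0.2013, 0.0711)
step 2: ξ=(vx,vy,ωz)=(-0.1050, -0.0750, -0.1222), dt=1.2 → body Δ=(-0.1321, -0.0805, -0.1467) → world pose (-0.1589, -0.2909, -0.0756)
step 3: ξ=(vx,vy,ωz)=(0.0800, 0.1700, 0.2000), dt=0.5 → body Δ=(0.0357, 0.0869, 0.1000) → world pose (-0.1168, -0.2070, 0.0244)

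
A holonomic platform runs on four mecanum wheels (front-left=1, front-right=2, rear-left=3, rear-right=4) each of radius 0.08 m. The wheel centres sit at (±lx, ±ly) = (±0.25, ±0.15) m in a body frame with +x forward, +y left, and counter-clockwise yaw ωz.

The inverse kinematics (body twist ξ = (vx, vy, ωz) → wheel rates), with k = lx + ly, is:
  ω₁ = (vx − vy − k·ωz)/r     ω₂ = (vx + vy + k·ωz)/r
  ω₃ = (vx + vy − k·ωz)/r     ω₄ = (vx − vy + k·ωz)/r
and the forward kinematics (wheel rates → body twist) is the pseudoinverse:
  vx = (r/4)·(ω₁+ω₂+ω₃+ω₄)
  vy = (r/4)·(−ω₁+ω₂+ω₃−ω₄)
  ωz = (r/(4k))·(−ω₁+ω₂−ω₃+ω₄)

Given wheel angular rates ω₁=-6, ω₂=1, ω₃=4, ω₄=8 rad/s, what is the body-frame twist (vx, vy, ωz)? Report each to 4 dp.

(0.1400, 0.0600, 0.5500)

k = lx + ly = 0.25 + 0.15 = 0.4000
ω₁+ω₂+ω₃+ω₄ = 7.0000  →  vx = (0.08/4)·7.0000 = 0.1400
−ω₁+ω₂+ω₃−ω₄ = 3.0000  →  vy = (0.08/4)·3.0000 = 0.0600
−ω₁+ω₂−ω₃+ω₄ = 11.0000  →  ωz = (0.08/1.6000)·11.0000 = 0.5500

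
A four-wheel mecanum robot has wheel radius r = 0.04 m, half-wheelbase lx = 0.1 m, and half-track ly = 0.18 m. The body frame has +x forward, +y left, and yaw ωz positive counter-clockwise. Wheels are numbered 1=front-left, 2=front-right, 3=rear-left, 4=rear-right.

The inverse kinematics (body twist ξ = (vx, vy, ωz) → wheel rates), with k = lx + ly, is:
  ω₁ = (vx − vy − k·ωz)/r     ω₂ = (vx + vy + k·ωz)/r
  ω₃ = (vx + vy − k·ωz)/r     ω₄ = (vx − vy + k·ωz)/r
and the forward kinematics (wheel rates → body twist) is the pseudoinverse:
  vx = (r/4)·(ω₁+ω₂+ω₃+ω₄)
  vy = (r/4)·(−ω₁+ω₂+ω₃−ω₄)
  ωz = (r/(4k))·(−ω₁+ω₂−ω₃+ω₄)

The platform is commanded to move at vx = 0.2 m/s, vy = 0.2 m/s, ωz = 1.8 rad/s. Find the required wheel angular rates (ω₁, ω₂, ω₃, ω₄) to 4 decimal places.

k = lx + ly = 0.1 + 0.18 = 0.2800;  k·ωz = 0.2800·1.8 = 0.5040
ω₁ (FL) = (vx − vy − k·ωz)/r = -0.5040/0.04 = -12.6000
ω₂ (FR) = (vx + vy + k·ωz)/r = 0.9040/0.04 = 22.6000
ω₃ (RL) = (vx + vy − k·ωz)/r = -0.1040/0.04 = -2.6000
ω₄ (RR) = (vx − vy + k·ωz)/r = 0.5040/0.04 = 12.6000

(-12.6000, 22.6000, -2.6000, 12.6000)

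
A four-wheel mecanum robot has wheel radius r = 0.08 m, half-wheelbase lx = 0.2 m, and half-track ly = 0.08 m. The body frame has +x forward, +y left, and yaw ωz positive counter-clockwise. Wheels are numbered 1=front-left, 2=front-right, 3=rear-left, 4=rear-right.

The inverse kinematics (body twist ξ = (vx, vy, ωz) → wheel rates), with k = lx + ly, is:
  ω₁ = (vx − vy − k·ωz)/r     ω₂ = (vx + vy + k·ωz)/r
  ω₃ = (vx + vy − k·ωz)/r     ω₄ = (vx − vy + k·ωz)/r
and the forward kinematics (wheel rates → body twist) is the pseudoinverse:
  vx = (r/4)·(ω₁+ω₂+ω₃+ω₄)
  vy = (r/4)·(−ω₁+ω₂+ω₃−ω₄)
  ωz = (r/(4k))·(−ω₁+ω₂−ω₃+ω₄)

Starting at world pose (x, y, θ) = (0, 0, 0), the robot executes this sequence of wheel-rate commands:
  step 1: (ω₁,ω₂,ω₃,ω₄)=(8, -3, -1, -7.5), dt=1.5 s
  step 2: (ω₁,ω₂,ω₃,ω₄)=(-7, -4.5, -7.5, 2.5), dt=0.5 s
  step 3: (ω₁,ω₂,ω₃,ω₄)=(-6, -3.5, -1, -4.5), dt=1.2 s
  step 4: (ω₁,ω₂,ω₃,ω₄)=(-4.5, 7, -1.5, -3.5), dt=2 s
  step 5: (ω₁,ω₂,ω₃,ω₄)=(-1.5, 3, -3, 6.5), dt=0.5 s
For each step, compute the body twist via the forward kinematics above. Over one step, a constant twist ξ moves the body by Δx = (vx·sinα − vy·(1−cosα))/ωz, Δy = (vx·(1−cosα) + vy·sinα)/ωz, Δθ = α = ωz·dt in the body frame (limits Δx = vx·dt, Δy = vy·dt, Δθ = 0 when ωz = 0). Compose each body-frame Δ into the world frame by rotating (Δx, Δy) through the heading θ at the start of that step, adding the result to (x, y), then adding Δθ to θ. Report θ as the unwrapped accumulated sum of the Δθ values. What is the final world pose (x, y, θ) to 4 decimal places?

step 1: ξ=(vx,vy,ωz)=(-0.0700, -0.0900, -1.2500), dt=1.5 → body Δ=(-0.1470, 0.0041, -1.8750) → world pose (-0.1470, 0.0041, -1.8750)
step 2: ξ=(vx,vy,ωz)=(-0.3300, -0.1500, 0.8929), dt=0.5 → body Δ=(-0.1431, -0.1088, 0.4464) → world pose (-0.2079, 0.1732, -1.4286)
step 3: ξ=(vx,vy,ωz)=(-0.3000, 0.1200, -0.0714), dt=1.2 → body Δ=(-0.3534, 0.1592, -0.0857) → world pose (-0.1003, 0.5456, -1.5143)
step 4: ξ=(vx,vy,ωz)=(-0.0500, 0.2700, 0.6786), dt=2.0 → body Δ=(-0.3855, 0.3308, 1.3571) → world pose (0.2081, 0.9492, -0.1571)
step 5: ξ=(vx,vy,ωz)=(0.1000, -0.1000, 1.0000), dt=0.5 → body Δ=(0.0602, -0.0357, 0.5000) → world pose (0.2620, 0.9045, 0.3429)

(0.2620, 0.9045, 0.3429)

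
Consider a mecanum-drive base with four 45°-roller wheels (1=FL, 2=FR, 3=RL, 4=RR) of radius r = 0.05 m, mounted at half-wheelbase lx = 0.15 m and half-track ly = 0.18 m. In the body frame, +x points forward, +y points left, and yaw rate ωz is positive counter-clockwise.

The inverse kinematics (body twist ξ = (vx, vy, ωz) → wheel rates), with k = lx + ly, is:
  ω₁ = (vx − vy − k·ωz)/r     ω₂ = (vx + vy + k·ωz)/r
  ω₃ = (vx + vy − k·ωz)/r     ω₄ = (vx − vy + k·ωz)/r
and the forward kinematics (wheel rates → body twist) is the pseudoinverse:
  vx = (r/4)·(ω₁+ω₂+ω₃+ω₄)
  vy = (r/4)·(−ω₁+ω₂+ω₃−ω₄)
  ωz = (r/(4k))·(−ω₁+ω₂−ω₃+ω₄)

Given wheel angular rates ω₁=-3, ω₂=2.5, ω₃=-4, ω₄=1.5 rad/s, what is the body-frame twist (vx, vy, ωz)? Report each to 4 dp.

(-0.0375, 0.0000, 0.4167)

k = lx + ly = 0.15 + 0.18 = 0.3300
ω₁+ω₂+ω₃+ω₄ = -3.0000  →  vx = (0.05/4)·-3.0000 = -0.0375
−ω₁+ω₂+ω₃−ω₄ = 0.0000  →  vy = (0.05/4)·0.0000 = 0.0000
−ω₁+ω₂−ω₃+ω₄ = 11.0000  →  ωz = (0.05/1.3200)·11.0000 = 0.4167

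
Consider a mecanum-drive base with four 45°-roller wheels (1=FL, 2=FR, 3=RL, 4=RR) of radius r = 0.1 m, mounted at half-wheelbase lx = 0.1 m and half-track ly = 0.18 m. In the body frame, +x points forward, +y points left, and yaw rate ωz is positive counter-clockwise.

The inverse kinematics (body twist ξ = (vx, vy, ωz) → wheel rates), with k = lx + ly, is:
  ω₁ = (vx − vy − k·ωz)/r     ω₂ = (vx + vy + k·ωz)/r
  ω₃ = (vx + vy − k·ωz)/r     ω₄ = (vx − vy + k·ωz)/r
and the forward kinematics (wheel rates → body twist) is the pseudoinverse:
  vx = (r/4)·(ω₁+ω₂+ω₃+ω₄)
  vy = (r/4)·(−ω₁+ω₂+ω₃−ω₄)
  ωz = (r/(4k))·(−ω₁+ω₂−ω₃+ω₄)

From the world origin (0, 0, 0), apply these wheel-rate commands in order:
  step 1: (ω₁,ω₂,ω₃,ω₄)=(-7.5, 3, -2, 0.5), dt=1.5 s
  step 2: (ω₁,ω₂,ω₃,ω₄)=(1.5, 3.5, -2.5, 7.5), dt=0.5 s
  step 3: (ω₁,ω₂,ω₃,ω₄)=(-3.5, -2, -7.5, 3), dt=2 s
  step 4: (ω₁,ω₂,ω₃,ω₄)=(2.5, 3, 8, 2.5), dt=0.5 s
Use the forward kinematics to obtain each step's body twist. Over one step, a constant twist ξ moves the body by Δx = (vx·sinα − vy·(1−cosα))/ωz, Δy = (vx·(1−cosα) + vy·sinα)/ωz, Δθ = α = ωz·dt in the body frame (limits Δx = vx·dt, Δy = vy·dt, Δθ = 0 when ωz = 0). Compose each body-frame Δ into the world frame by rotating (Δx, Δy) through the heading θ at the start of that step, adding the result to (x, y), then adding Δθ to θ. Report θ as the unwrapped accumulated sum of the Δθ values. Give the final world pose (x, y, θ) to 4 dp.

(0.0238, 0.4044, 4.1964)

step 1: ξ=(vx,vy,ωz)=(-0.1500, 0.2000, 1.1607), dt=1.5 → body Δ=(-0.3289, 0.0187, 1.7411) → world pose (-0.3289, 0.0187, 1.7411)
step 2: ξ=(vx,vy,ωz)=(0.2500, -0.2000, 1.0714), dt=0.5 → body Δ=(0.1453, -0.0626, 0.5357) → world pose (-0.2918, 0.1725, 2.2768)
step 3: ξ=(vx,vy,ωz)=(-0.2500, -0.2250, 1.0714), dt=2.0 → body Δ=(0.1275, -0.5362, 2.1429) → world pose (0.0335, 0.6174, 4.4196)
step 4: ξ=(vx,vy,ωz)=(0.4000, 0.1500, -0.4464), dt=0.5 → body Δ=(0.2067, 0.0521, -0.2232) → world pose (0.0238, 0.4044, 4.1964)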